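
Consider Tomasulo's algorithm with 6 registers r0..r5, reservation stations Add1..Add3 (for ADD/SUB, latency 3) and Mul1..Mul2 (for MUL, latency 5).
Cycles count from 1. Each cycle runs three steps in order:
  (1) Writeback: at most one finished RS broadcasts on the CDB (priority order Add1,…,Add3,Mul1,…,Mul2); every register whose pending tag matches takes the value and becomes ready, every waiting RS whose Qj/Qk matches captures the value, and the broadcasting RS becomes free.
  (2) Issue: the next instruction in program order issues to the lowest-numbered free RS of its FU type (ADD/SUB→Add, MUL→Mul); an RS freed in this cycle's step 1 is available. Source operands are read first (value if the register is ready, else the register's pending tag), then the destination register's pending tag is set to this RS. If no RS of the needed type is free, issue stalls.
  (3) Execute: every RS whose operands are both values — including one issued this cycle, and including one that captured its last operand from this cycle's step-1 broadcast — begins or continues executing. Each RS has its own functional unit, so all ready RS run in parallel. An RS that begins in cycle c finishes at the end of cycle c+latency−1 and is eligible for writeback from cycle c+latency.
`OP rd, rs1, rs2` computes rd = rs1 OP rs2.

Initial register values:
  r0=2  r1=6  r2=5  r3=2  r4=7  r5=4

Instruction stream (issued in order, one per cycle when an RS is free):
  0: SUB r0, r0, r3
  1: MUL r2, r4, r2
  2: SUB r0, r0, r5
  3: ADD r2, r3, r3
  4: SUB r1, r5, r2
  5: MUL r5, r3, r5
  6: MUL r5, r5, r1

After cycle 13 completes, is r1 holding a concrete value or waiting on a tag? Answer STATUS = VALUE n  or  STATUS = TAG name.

c1: issue SUB r0<-Add1 | r0:Add1,r1:6,r2:5,r3:2,r4:7,r5:4
c2: issue MUL r2<-Mul1 | r0:Add1,r1:6,r2:Mul1,r3:2,r4:7,r5:4
c3: issue SUB r0<-Add2 | r0:Add2,r1:6,r2:Mul1,r3:2,r4:7,r5:4
c4: CDB Add1=0; issue ADD r2<-Add1 | r0:Add2,r1:6,r2:Add1,r3:2,r4:7,r5:4
c5: issue SUB r1<-Add3 | r0:Add2,r1:Add3,r2:Add1,r3:2,r4:7,r5:4
c6: issue MUL r5<-Mul2 | r0:Add2,r1:Add3,r2:Add1,r3:2,r4:7,r5:Mul2
c7: CDB Add1=4; stall | r0:Add2,r1:Add3,r2:4,r3:2,r4:7,r5:Mul2
c8: CDB Add2=-4; stall | r0:-4,r1:Add3,r2:4,r3:2,r4:7,r5:Mul2
c9: CDB Mul1=35; issue MUL r5<-Mul1 | r0:-4,r1:Add3,r2:4,r3:2,r4:7,r5:Mul1
c10: CDB Add3=0 | r0:-4,r1:0,r2:4,r3:2,r4:7,r5:Mul1
c11: CDB Mul2=8 | r0:-4,r1:0,r2:4,r3:2,r4:7,r5:Mul1
c12: - | r0:-4,r1:0,r2:4,r3:2,r4:7,r5:Mul1
c13: - | r0:-4,r1:0,r2:4,r3:2,r4:7,r5:Mul1

STATUS = VALUE 0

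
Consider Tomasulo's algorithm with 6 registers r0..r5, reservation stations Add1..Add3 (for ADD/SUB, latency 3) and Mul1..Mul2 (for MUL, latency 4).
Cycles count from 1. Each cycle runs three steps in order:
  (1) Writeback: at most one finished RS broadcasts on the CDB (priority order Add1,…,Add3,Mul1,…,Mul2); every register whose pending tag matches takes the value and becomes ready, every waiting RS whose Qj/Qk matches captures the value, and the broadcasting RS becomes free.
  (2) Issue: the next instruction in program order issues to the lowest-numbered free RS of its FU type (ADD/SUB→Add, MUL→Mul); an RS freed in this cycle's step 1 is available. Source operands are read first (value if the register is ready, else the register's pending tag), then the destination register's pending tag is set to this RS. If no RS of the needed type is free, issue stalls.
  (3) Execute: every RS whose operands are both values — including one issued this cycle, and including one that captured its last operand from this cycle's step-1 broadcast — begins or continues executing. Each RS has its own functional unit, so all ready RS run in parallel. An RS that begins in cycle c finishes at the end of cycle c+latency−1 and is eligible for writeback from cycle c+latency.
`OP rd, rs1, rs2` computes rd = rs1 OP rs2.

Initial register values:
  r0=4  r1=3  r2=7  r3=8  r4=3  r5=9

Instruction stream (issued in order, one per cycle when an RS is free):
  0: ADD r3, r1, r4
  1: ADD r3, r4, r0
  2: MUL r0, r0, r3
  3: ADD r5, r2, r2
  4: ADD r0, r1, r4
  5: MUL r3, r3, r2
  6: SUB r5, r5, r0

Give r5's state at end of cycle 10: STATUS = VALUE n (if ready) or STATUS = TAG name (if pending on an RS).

STATUS = TAG Add1

cycle 1: issue ADD r3<-Add1 // r0:4,r1:3,r2:7,r3:Add1,r4:3,r5:9
cycle 2: issue ADD r3<-Add2 // r0:4,r1:3,r2:7,r3:Add2,r4:3,r5:9
cycle 3: issue MUL r0<-Mul1 // r0:Mul1,r1:3,r2:7,r3:Add2,r4:3,r5:9
cycle 4: CDB Add1=6; issue ADD r5<-Add1 // r0:Mul1,r1:3,r2:7,r3:Add2,r4:3,r5:Add1
cycle 5: CDB Add2=7; issue ADD r0<-Add2 // r0:Add2,r1:3,r2:7,r3:7,r4:3,r5:Add1
cycle 6: issue MUL r3<-Mul2 // r0:Add2,r1:3,r2:7,r3:Mul2,r4:3,r5:Add1
cycle 7: CDB Add1=14; issue SUB r5<-Add1 // r0:Add2,r1:3,r2:7,r3:Mul2,r4:3,r5:Add1
cycle 8: CDB Add2=6 // r0:6,r1:3,r2:7,r3:Mul2,r4:3,r5:Add1
cycle 9: CDB Mul1=28 // r0:6,r1:3,r2:7,r3:Mul2,r4:3,r5:Add1
cycle 10: CDB Mul2=49 // r0:6,r1:3,r2:7,r3:49,r4:3,r5:Add1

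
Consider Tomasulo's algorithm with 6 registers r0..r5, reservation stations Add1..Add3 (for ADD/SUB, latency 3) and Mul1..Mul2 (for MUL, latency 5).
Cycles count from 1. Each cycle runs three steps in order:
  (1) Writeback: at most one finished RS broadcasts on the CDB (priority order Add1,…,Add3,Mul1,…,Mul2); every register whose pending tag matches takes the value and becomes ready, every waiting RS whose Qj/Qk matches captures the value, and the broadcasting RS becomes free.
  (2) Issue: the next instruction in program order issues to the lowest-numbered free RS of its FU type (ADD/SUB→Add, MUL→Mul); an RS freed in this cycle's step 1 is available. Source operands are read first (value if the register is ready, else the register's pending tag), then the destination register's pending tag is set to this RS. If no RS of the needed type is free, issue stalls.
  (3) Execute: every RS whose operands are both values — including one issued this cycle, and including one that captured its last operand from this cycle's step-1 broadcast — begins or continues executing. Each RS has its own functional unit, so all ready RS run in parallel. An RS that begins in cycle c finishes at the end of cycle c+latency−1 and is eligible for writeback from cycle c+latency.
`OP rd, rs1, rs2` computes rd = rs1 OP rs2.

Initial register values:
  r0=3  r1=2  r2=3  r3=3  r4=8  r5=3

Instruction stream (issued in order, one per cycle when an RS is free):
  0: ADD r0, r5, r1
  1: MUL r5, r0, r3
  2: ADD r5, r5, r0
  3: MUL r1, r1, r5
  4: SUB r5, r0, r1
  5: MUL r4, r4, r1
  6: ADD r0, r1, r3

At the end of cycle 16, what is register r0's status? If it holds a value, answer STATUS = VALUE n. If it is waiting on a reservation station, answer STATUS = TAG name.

STATUS = TAG Add3

  c1: issue ADD r0<-Add1  regs: r0:Add1,r1:2,r2:3,r3:3,r4:8,r5:3
  c2: issue MUL r5<-Mul1  regs: r0:Add1,r1:2,r2:3,r3:3,r4:8,r5:Mul1
  c3: issue ADD r5<-Add2  regs: r0:Add1,r1:2,r2:3,r3:3,r4:8,r5:Add2
  c4: CDB Add1=5; issue MUL r1<-Mul2  regs: r0:5,r1:Mul2,r2:3,r3:3,r4:8,r5:Add2
  c5: issue SUB r5<-Add1  regs: r0:5,r1:Mul2,r2:3,r3:3,r4:8,r5:Add1
  c6: stall  regs: r0:5,r1:Mul2,r2:3,r3:3,r4:8,r5:Add1
  c7: stall  regs: r0:5,r1:Mul2,r2:3,r3:3,r4:8,r5:Add1
  c8: stall  regs: r0:5,r1:Mul2,r2:3,r3:3,r4:8,r5:Add1
  c9: CDB Mul1=15; issue MUL r4<-Mul1  regs: r0:5,r1:Mul2,r2:3,r3:3,r4:Mul1,r5:Add1
  c10: issue ADD r0<-Add3  regs: r0:Add3,r1:Mul2,r2:3,r3:3,r4:Mul1,r5:Add1
  c11: -  regs: r0:Add3,r1:Mul2,r2:3,r3:3,r4:Mul1,r5:Add1
  c12: CDB Add2=20  regs: r0:Add3,r1:Mul2,r2:3,r3:3,r4:Mul1,r5:Add1
  c13: -  regs: r0:Add3,r1:Mul2,r2:3,r3:3,r4:Mul1,r5:Add1
  c14: -  regs: r0:Add3,r1:Mul2,r2:3,r3:3,r4:Mul1,r5:Add1
  c15: -  regs: r0:Add3,r1:Mul2,r2:3,r3:3,r4:Mul1,r5:Add1
  c16: -  regs: r0:Add3,r1:Mul2,r2:3,r3:3,r4:Mul1,r5:Add1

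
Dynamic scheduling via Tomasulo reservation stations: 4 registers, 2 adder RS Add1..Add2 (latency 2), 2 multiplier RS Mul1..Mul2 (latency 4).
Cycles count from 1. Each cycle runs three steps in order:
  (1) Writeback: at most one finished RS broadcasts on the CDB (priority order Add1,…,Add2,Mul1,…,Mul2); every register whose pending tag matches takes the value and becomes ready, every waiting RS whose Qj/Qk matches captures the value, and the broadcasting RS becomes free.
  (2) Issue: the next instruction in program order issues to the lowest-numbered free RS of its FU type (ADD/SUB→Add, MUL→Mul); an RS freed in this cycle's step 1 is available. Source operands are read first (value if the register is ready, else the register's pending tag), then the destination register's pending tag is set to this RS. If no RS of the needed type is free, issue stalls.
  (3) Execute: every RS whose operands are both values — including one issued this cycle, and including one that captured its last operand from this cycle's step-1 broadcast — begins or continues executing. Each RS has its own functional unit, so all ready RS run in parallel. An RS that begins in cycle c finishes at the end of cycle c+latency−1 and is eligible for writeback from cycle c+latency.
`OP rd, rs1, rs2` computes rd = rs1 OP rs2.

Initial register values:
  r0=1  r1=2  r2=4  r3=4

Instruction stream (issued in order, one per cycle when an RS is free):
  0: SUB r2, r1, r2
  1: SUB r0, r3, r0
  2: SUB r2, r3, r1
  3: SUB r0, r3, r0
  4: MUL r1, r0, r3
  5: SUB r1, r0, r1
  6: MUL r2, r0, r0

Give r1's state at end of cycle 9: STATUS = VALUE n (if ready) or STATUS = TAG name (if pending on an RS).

cycle 1: issue SUB r2<-Add1 // r0:1,r1:2,r2:Add1,r3:4
cycle 2: issue SUB r0<-Add2 // r0:Add2,r1:2,r2:Add1,r3:4
cycle 3: CDB Add1=-2; issue SUB r2<-Add1 // r0:Add2,r1:2,r2:Add1,r3:4
cycle 4: CDB Add2=3; issue SUB r0<-Add2 // r0:Add2,r1:2,r2:Add1,r3:4
cycle 5: CDB Add1=2; issue MUL r1<-Mul1 // r0:Add2,r1:Mul1,r2:2,r3:4
cycle 6: CDB Add2=1; issue SUB r1<-Add1 // r0:1,r1:Add1,r2:2,r3:4
cycle 7: issue MUL r2<-Mul2 // r0:1,r1:Add1,r2:Mul2,r3:4
cycle 8: - // r0:1,r1:Add1,r2:Mul2,r3:4
cycle 9: - // r0:1,r1:Add1,r2:Mul2,r3:4

STATUS = TAG Add1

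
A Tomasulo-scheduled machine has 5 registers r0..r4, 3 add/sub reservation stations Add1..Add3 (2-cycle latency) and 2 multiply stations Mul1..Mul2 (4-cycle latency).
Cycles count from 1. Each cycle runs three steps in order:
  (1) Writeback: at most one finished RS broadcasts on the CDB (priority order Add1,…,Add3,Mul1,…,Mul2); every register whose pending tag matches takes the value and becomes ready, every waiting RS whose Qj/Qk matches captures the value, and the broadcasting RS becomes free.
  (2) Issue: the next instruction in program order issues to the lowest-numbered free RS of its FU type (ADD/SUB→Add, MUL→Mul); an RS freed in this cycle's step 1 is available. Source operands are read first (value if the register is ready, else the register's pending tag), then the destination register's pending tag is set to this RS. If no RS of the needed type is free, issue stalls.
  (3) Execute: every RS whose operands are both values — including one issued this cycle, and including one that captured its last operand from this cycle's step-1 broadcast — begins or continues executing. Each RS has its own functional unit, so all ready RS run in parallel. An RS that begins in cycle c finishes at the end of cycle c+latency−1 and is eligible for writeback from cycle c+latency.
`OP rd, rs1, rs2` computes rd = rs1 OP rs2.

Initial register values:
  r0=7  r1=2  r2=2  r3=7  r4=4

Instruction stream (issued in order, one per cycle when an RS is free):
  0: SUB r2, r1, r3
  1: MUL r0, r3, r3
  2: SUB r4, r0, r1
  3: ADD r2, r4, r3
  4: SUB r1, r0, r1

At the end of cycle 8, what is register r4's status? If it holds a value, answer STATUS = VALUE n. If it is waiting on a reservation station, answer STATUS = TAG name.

STATUS = VALUE 47

  c1: issue SUB r2<-Add1  regs: r0:7,r1:2,r2:Add1,r3:7,r4:4
  c2: issue MUL r0<-Mul1  regs: r0:Mul1,r1:2,r2:Add1,r3:7,r4:4
  c3: CDB Add1=-5; issue SUB r4<-Add1  regs: r0:Mul1,r1:2,r2:-5,r3:7,r4:Add1
  c4: issue ADD r2<-Add2  regs: r0:Mul1,r1:2,r2:Add2,r3:7,r4:Add1
  c5: issue SUB r1<-Add3  regs: r0:Mul1,r1:Add3,r2:Add2,r3:7,r4:Add1
  c6: CDB Mul1=49  regs: r0:49,r1:Add3,r2:Add2,r3:7,r4:Add1
  c7: -  regs: r0:49,r1:Add3,r2:Add2,r3:7,r4:Add1
  c8: CDB Add1=47  regs: r0:49,r1:Add3,r2:Add2,r3:7,r4:47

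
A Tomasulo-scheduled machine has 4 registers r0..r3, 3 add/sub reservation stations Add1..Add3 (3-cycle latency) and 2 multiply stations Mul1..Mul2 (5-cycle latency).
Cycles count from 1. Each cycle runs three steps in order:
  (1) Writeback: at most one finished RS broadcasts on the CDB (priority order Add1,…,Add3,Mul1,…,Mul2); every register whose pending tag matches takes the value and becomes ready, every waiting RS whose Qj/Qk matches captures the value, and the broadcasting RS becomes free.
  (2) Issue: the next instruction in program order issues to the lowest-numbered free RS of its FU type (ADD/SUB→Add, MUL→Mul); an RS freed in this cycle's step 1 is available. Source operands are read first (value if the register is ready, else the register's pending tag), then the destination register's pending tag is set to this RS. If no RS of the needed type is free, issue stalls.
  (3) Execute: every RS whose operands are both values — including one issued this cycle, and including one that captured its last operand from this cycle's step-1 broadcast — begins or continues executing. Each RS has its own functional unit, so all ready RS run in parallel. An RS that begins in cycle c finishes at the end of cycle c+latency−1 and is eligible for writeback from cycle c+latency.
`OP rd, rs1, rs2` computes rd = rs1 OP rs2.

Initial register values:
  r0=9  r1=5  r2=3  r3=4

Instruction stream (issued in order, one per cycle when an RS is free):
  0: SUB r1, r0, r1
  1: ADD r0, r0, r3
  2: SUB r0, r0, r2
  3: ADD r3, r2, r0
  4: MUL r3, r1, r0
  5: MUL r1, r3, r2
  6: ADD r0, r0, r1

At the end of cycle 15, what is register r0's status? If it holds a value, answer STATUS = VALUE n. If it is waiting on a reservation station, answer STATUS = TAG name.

STATUS = TAG Add2

c1: issue SUB r1<-Add1 | r0:9,r1:Add1,r2:3,r3:4
c2: issue ADD r0<-Add2 | r0:Add2,r1:Add1,r2:3,r3:4
c3: issue SUB r0<-Add3 | r0:Add3,r1:Add1,r2:3,r3:4
c4: CDB Add1=4; issue ADD r3<-Add1 | r0:Add3,r1:4,r2:3,r3:Add1
c5: CDB Add2=13; issue MUL r3<-Mul1 | r0:Add3,r1:4,r2:3,r3:Mul1
c6: issue MUL r1<-Mul2 | r0:Add3,r1:Mul2,r2:3,r3:Mul1
c7: issue ADD r0<-Add2 | r0:Add2,r1:Mul2,r2:3,r3:Mul1
c8: CDB Add3=10 | r0:Add2,r1:Mul2,r2:3,r3:Mul1
c9: - | r0:Add2,r1:Mul2,r2:3,r3:Mul1
c10: - | r0:Add2,r1:Mul2,r2:3,r3:Mul1
c11: CDB Add1=13 | r0:Add2,r1:Mul2,r2:3,r3:Mul1
c12: - | r0:Add2,r1:Mul2,r2:3,r3:Mul1
c13: CDB Mul1=40 | r0:Add2,r1:Mul2,r2:3,r3:40
c14: - | r0:Add2,r1:Mul2,r2:3,r3:40
c15: - | r0:Add2,r1:Mul2,r2:3,r3:40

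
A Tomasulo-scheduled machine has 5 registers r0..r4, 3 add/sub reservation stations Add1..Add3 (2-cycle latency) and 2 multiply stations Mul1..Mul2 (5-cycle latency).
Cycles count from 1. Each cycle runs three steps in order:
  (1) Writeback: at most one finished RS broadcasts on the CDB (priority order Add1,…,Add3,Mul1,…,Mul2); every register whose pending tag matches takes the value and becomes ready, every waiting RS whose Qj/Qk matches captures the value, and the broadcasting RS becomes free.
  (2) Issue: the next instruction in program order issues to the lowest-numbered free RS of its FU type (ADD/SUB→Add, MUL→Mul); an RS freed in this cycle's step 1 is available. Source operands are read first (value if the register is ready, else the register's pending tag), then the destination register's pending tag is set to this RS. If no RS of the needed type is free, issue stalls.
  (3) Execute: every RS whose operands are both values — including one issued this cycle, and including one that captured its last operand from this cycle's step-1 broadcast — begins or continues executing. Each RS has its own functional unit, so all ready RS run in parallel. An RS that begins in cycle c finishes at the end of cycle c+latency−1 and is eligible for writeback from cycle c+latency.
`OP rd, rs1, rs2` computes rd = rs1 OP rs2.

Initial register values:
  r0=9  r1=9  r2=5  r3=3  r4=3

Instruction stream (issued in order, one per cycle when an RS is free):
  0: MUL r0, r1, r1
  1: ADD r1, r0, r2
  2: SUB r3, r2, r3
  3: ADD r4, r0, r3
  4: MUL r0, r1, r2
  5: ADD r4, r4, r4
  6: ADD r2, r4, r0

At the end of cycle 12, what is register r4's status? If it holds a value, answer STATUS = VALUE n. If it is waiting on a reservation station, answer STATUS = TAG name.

STATUS = VALUE 166

cycle 1: issue MUL r0<-Mul1 // r0:Mul1,r1:9,r2:5,r3:3,r4:3
cycle 2: issue ADD r1<-Add1 // r0:Mul1,r1:Add1,r2:5,r3:3,r4:3
cycle 3: issue SUB r3<-Add2 // r0:Mul1,r1:Add1,r2:5,r3:Add2,r4:3
cycle 4: issue ADD r4<-Add3 // r0:Mul1,r1:Add1,r2:5,r3:Add2,r4:Add3
cycle 5: CDB Add2=2; issue MUL r0<-Mul2 // r0:Mul2,r1:Add1,r2:5,r3:2,r4:Add3
cycle 6: CDB Mul1=81; issue ADD r4<-Add2 // r0:Mul2,r1:Add1,r2:5,r3:2,r4:Add2
cycle 7: stall // r0:Mul2,r1:Add1,r2:5,r3:2,r4:Add2
cycle 8: CDB Add1=86; issue ADD r2<-Add1 // r0:Mul2,r1:86,r2:Add1,r3:2,r4:Add2
cycle 9: CDB Add3=83 // r0:Mul2,r1:86,r2:Add1,r3:2,r4:Add2
cycle 10: - // r0:Mul2,r1:86,r2:Add1,r3:2,r4:Add2
cycle 11: CDB Add2=166 // r0:Mul2,r1:86,r2:Add1,r3:2,r4:166
cycle 12: - // r0:Mul2,r1:86,r2:Add1,r3:2,r4:166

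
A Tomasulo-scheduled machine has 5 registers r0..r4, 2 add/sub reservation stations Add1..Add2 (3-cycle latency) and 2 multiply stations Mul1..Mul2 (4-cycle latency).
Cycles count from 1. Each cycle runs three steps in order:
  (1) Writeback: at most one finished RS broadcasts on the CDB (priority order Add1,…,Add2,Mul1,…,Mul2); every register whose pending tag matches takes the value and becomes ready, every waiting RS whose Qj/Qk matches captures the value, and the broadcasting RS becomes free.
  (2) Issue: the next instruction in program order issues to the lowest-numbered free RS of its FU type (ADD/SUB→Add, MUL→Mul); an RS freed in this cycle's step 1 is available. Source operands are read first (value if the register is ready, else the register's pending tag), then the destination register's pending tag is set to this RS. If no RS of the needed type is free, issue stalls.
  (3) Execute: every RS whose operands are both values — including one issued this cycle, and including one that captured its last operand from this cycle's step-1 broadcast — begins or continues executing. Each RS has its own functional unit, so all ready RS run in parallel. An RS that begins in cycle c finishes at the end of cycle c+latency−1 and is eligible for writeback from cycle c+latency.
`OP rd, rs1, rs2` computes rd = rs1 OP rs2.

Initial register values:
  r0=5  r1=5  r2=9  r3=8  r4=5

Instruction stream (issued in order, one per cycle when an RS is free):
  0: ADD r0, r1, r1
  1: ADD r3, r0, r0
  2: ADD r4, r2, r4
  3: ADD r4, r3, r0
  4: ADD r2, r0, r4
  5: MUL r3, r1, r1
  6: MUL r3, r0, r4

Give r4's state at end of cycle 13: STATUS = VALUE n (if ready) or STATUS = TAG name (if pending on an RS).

STATUS = VALUE 30

c1: issue ADD r0<-Add1 | r0:Add1,r1:5,r2:9,r3:8,r4:5
c2: issue ADD r3<-Add2 | r0:Add1,r1:5,r2:9,r3:Add2,r4:5
c3: stall | r0:Add1,r1:5,r2:9,r3:Add2,r4:5
c4: CDB Add1=10; issue ADD r4<-Add1 | r0:10,r1:5,r2:9,r3:Add2,r4:Add1
c5: stall | r0:10,r1:5,r2:9,r3:Add2,r4:Add1
c6: stall | r0:10,r1:5,r2:9,r3:Add2,r4:Add1
c7: CDB Add1=14; issue ADD r4<-Add1 | r0:10,r1:5,r2:9,r3:Add2,r4:Add1
c8: CDB Add2=20; issue ADD r2<-Add2 | r0:10,r1:5,r2:Add2,r3:20,r4:Add1
c9: issue MUL r3<-Mul1 | r0:10,r1:5,r2:Add2,r3:Mul1,r4:Add1
c10: issue MUL r3<-Mul2 | r0:10,r1:5,r2:Add2,r3:Mul2,r4:Add1
c11: CDB Add1=30 | r0:10,r1:5,r2:Add2,r3:Mul2,r4:30
c12: - | r0:10,r1:5,r2:Add2,r3:Mul2,r4:30
c13: CDB Mul1=25 | r0:10,r1:5,r2:Add2,r3:Mul2,r4:30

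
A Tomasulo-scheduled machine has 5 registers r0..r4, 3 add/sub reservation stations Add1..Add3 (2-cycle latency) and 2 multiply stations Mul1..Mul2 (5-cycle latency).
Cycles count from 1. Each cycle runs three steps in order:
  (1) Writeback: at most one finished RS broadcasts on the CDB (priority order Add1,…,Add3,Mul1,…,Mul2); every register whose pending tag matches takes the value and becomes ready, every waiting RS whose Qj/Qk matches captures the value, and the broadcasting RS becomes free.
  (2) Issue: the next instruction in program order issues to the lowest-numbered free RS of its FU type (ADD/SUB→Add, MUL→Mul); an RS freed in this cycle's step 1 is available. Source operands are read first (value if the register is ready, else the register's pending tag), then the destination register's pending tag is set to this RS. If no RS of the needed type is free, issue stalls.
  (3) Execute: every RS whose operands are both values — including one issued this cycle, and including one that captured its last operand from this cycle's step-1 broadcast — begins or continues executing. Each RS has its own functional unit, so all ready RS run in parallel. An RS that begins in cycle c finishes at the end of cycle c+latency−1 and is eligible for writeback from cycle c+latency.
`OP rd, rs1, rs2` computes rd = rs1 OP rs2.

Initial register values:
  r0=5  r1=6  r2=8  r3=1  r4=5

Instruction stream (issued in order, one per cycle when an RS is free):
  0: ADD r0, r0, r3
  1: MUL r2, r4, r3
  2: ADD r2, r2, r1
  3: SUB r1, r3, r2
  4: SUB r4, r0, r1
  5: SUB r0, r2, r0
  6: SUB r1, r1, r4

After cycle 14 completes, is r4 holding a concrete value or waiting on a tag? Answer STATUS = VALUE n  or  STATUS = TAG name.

c1: issue ADD r0<-Add1 | r0:Add1,r1:6,r2:8,r3:1,r4:5
c2: issue MUL r2<-Mul1 | r0:Add1,r1:6,r2:Mul1,r3:1,r4:5
c3: CDB Add1=6; issue ADD r2<-Add1 | r0:6,r1:6,r2:Add1,r3:1,r4:5
c4: issue SUB r1<-Add2 | r0:6,r1:Add2,r2:Add1,r3:1,r4:5
c5: issue SUB r4<-Add3 | r0:6,r1:Add2,r2:Add1,r3:1,r4:Add3
c6: stall | r0:6,r1:Add2,r2:Add1,r3:1,r4:Add3
c7: CDB Mul1=5; stall | r0:6,r1:Add2,r2:Add1,r3:1,r4:Add3
c8: stall | r0:6,r1:Add2,r2:Add1,r3:1,r4:Add3
c9: CDB Add1=11; issue SUB r0<-Add1 | r0:Add1,r1:Add2,r2:11,r3:1,r4:Add3
c10: stall | r0:Add1,r1:Add2,r2:11,r3:1,r4:Add3
c11: CDB Add1=5; issue SUB r1<-Add1 | r0:5,r1:Add1,r2:11,r3:1,r4:Add3
c12: CDB Add2=-10 | r0:5,r1:Add1,r2:11,r3:1,r4:Add3
c13: - | r0:5,r1:Add1,r2:11,r3:1,r4:Add3
c14: CDB Add3=16 | r0:5,r1:Add1,r2:11,r3:1,r4:16

STATUS = VALUE 16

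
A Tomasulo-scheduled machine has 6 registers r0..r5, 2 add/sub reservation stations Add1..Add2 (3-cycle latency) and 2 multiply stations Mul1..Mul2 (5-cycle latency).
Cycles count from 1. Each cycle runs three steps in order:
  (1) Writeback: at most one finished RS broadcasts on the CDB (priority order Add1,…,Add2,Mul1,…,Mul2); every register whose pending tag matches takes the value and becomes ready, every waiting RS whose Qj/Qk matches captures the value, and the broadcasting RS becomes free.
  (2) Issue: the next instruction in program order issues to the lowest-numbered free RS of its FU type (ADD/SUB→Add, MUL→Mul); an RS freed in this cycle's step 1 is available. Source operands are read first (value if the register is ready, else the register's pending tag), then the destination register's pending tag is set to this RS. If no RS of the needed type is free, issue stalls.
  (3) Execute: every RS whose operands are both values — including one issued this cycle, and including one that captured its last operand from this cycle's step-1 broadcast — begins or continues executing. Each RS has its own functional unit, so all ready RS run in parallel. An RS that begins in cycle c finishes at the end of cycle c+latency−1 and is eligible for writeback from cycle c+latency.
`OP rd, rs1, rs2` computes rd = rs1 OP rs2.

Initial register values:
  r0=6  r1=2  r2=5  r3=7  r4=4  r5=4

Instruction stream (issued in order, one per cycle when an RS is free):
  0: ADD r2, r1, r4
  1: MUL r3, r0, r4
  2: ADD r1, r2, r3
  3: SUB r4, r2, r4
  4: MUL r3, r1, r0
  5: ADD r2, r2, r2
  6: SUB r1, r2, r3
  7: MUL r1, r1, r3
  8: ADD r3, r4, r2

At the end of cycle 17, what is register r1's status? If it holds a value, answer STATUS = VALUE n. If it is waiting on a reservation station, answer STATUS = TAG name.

  c1: issue ADD r2<-Add1  regs: r0:6,r1:2,r2:Add1,r3:7,r4:4,r5:4
  c2: issue MUL r3<-Mul1  regs: r0:6,r1:2,r2:Add1,r3:Mul1,r4:4,r5:4
  c3: issue ADD r1<-Add2  regs: r0:6,r1:Add2,r2:Add1,r3:Mul1,r4:4,r5:4
  c4: CDB Add1=6; issue SUB r4<-Add1  regs: r0:6,r1:Add2,r2:6,r3:Mul1,r4:Add1,r5:4
  c5: issue MUL r3<-Mul2  regs: r0:6,r1:Add2,r2:6,r3:Mul2,r4:Add1,r5:4
  c6: stall  regs: r0:6,r1:Add2,r2:6,r3:Mul2,r4:Add1,r5:4
  c7: CDB Add1=2; issue ADD r2<-Add1  regs: r0:6,r1:Add2,r2:Add1,r3:Mul2,r4:2,r5:4
  c8: CDB Mul1=24; stall  regs: r0:6,r1:Add2,r2:Add1,r3:Mul2,r4:2,r5:4
  c9: stall  regs: r0:6,r1:Add2,r2:Add1,r3:Mul2,r4:2,r5:4
  c10: CDB Add1=12; issue SUB r1<-Add1  regs: r0:6,r1:Add1,r2:12,r3:Mul2,r4:2,r5:4
  c11: CDB Add2=30; issue MUL r1<-Mul1  regs: r0:6,r1:Mul1,r2:12,r3:Mul2,r4:2,r5:4
  c12: issue ADD r3<-Add2  regs: r0:6,r1:Mul1,r2:12,r3:Add2,r4:2,r5:4
  c13: -  regs: r0:6,r1:Mul1,r2:12,r3:Add2,r4:2,r5:4
  c14: -  regs: r0:6,r1:Mul1,r2:12,r3:Add2,r4:2,r5:4
  c15: CDB Add2=14  regs: r0:6,r1:Mul1,r2:12,r3:14,r4:2,r5:4
  c16: CDB Mul2=180  regs: r0:6,r1:Mul1,r2:12,r3:14,r4:2,r5:4
  c17: -  regs: r0:6,r1:Mul1,r2:12,r3:14,r4:2,r5:4

STATUS = TAG Mul1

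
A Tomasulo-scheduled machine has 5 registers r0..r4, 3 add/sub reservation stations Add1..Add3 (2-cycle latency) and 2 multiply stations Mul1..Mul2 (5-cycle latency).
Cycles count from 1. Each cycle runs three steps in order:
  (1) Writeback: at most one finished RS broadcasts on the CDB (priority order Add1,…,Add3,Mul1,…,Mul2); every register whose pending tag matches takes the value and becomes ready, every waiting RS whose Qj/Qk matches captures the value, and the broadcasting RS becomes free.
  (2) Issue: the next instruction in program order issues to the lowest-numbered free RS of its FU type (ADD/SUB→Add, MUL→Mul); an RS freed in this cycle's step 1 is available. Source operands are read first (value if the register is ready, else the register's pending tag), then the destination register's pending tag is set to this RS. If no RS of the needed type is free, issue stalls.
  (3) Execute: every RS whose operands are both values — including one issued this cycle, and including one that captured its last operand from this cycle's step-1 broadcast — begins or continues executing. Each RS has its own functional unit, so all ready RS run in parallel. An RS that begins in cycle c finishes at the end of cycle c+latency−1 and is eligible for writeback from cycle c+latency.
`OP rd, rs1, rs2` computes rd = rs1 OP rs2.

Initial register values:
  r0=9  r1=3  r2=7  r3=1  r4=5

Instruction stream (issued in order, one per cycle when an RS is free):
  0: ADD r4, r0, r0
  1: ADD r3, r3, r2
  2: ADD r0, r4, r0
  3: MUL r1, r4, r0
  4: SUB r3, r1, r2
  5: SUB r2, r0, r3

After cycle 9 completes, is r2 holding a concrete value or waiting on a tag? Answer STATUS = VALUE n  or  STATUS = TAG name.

STATUS = TAG Add2

c1: issue ADD r4<-Add1 | r0:9,r1:3,r2:7,r3:1,r4:Add1
c2: issue ADD r3<-Add2 | r0:9,r1:3,r2:7,r3:Add2,r4:Add1
c3: CDB Add1=18; issue ADD r0<-Add1 | r0:Add1,r1:3,r2:7,r3:Add2,r4:18
c4: CDB Add2=8; issue MUL r1<-Mul1 | r0:Add1,r1:Mul1,r2:7,r3:8,r4:18
c5: CDB Add1=27; issue SUB r3<-Add1 | r0:27,r1:Mul1,r2:7,r3:Add1,r4:18
c6: issue SUB r2<-Add2 | r0:27,r1:Mul1,r2:Add2,r3:Add1,r4:18
c7: - | r0:27,r1:Mul1,r2:Add2,r3:Add1,r4:18
c8: - | r0:27,r1:Mul1,r2:Add2,r3:Add1,r4:18
c9: - | r0:27,r1:Mul1,r2:Add2,r3:Add1,r4:18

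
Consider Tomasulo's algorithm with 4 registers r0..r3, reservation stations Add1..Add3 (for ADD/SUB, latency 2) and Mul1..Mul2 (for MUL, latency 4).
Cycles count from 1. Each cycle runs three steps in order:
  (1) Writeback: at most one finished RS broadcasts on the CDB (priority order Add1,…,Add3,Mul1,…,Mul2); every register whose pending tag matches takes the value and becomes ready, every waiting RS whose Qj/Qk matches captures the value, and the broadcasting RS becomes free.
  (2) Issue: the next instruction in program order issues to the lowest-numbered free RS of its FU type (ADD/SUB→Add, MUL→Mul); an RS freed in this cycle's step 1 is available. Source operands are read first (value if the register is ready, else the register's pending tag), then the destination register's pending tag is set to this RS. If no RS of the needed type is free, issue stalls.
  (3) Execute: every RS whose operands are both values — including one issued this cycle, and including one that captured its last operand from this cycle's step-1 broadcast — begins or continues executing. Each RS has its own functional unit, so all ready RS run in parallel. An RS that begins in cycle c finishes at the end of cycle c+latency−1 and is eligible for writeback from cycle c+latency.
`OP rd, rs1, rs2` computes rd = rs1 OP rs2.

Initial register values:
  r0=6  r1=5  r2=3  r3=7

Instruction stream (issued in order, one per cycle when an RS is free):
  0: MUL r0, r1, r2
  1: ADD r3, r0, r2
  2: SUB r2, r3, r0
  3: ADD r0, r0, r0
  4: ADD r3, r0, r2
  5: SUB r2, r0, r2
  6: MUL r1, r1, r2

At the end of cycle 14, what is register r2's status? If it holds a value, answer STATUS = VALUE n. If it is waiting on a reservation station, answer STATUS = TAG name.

  c1: issue MUL r0<-Mul1  regs: r0:Mul1,r1:5,r2:3,r3:7
  c2: issue ADD r3<-Add1  regs: r0:Mul1,r1:5,r2:3,r3:Add1
  c3: issue SUB r2<-Add2  regs: r0:Mul1,r1:5,r2:Add2,r3:Add1
  c4: issue ADD r0<-Add3  regs: r0:Add3,r1:5,r2:Add2,r3:Add1
  c5: CDB Mul1=15; stall  regs: r0:Add3,r1:5,r2:Add2,r3:Add1
  c6: stall  regs: r0:Add3,r1:5,r2:Add2,r3:Add1
  c7: CDB Add1=18; issue ADD r3<-Add1  regs: r0:Add3,r1:5,r2:Add2,r3:Add1
  c8: CDB Add3=30; issue SUB r2<-Add3  regs: r0:30,r1:5,r2:Add3,r3:Add1
  c9: CDB Add2=3; issue MUL r1<-Mul1  regs: r0:30,r1:Mul1,r2:Add3,r3:Add1
  c10: -  regs: r0:30,r1:Mul1,r2:Add3,r3:Add1
  c11: CDB Add1=33  regs: r0:30,r1:Mul1,r2:Add3,r3:33
  c12: CDB Add3=27  regs: r0:30,r1:Mul1,r2:27,r3:33
  c13: -  regs: r0:30,r1:Mul1,r2:27,r3:33
  c14: -  regs: r0:30,r1:Mul1,r2:27,r3:33

STATUS = VALUE 27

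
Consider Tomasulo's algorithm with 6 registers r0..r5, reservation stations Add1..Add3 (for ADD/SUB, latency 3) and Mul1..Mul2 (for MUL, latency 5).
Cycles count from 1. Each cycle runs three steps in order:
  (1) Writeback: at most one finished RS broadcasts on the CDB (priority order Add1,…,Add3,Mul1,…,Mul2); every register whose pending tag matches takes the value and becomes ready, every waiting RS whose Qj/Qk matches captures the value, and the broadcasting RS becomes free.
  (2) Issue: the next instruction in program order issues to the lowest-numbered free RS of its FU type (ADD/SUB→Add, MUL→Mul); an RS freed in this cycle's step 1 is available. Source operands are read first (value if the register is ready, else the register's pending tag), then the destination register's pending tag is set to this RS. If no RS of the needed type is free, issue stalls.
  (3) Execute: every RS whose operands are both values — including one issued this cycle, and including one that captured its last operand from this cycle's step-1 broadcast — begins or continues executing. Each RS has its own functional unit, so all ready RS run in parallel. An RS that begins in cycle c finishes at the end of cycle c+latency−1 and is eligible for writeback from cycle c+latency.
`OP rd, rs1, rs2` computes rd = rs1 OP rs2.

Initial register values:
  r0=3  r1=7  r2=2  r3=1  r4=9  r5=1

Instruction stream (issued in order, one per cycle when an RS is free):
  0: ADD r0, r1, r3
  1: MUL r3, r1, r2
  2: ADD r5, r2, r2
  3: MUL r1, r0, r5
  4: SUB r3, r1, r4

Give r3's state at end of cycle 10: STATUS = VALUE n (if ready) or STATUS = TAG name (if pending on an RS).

STATUS = TAG Add1

  c1: issue ADD r0<-Add1  regs: r0:Add1,r1:7,r2:2,r3:1,r4:9,r5:1
  c2: issue MUL r3<-Mul1  regs: r0:Add1,r1:7,r2:2,r3:Mul1,r4:9,r5:1
  c3: issue ADD r5<-Add2  regs: r0:Add1,r1:7,r2:2,r3:Mul1,r4:9,r5:Add2
  c4: CDB Add1=8; issue MUL r1<-Mul2  regs: r0:8,r1:Mul2,r2:2,r3:Mul1,r4:9,r5:Add2
  c5: issue SUB r3<-Add1  regs: r0:8,r1:Mul2,r2:2,r3:Add1,r4:9,r5:Add2
  c6: CDB Add2=4  regs: r0:8,r1:Mul2,r2:2,r3:Add1,r4:9,r5:4
  c7: CDB Mul1=14  regs: r0:8,r1:Mul2,r2:2,r3:Add1,r4:9,r5:4
  c8: -  regs: r0:8,r1:Mul2,r2:2,r3:Add1,r4:9,r5:4
  c9: -  regs: r0:8,r1:Mul2,r2:2,r3:Add1,r4:9,r5:4
  c10: -  regs: r0:8,r1:Mul2,r2:2,r3:Add1,r4:9,r5:4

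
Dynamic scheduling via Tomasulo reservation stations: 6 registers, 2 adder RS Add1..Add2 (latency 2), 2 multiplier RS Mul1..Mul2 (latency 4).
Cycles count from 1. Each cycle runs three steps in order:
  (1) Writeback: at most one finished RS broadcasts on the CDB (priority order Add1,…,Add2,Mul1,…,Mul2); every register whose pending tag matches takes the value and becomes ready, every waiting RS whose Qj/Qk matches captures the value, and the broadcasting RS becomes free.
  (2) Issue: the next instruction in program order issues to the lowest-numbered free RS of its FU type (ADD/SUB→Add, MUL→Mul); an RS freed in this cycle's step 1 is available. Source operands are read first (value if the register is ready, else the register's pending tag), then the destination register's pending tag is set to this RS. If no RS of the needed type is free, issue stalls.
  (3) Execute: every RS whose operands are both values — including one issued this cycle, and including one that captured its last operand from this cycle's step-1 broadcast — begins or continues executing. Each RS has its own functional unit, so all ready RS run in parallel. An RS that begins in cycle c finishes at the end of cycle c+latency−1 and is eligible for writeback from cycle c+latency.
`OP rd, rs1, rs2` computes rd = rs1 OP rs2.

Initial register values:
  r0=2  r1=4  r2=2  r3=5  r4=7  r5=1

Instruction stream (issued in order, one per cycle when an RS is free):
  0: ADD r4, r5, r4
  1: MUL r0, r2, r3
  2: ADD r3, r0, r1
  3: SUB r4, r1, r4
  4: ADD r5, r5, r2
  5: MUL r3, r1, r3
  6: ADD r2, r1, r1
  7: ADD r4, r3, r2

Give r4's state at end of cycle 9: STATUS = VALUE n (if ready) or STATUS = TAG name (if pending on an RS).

  c1: issue ADD r4<-Add1  regs: r0:2,r1:4,r2:2,r3:5,r4:Add1,r5:1
  c2: issue MUL r0<-Mul1  regs: r0:Mul1,r1:4,r2:2,r3:5,r4:Add1,r5:1
  c3: CDB Add1=8; issue ADD r3<-Add1  regs: r0:Mul1,r1:4,r2:2,r3:Add1,r4:8,r5:1
  c4: issue SUB r4<-Add2  regs: r0:Mul1,r1:4,r2:2,r3:Add1,r4:Add2,r5:1
  c5: stall  regs: r0:Mul1,r1:4,r2:2,r3:Add1,r4:Add2,r5:1
  c6: CDB Add2=-4; issue ADD r5<-Add2  regs: r0:Mul1,r1:4,r2:2,r3:Add1,r4:-4,r5:Add2
  c7: CDB Mul1=10; issue MUL r3<-Mul1  regs: r0:10,r1:4,r2:2,r3:Mul1,r4:-4,r5:Add2
  c8: CDB Add2=3; issue ADD r2<-Add2  regs: r0:10,r1:4,r2:Add2,r3:Mul1,r4:-4,r5:3
  c9: CDB Add1=14; issue ADD r4<-Add1  regs: r0:10,r1:4,r2:Add2,r3:Mul1,r4:Add1,r5:3

STATUS = TAG Add1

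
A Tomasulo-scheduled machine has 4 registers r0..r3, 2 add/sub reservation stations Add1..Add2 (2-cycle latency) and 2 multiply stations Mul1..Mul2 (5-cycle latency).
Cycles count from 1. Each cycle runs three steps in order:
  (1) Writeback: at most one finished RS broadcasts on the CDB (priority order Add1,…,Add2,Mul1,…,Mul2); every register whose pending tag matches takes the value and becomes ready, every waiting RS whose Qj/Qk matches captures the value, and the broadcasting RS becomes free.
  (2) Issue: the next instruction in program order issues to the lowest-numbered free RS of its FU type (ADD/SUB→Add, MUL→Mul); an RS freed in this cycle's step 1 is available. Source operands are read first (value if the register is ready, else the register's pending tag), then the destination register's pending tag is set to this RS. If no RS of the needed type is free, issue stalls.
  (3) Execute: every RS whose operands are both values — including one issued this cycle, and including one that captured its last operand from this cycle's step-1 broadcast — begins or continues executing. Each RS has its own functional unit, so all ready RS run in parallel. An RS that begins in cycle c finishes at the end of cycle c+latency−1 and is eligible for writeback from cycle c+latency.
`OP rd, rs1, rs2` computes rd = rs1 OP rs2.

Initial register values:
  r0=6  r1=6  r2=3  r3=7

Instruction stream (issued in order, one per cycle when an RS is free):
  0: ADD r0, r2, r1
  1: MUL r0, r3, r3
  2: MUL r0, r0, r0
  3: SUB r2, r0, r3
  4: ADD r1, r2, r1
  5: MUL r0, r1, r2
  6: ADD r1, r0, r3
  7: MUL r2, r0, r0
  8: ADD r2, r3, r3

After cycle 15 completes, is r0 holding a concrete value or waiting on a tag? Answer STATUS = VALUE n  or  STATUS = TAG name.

  c1: issue ADD r0<-Add1  regs: r0:Add1,r1:6,r2:3,r3:7
  c2: issue MUL r0<-Mul1  regs: r0:Mul1,r1:6,r2:3,r3:7
  c3: CDB Add1=9; issue MUL r0<-Mul2  regs: r0:Mul2,r1:6,r2:3,r3:7
  c4: issue SUB r2<-Add1  regs: r0:Mul2,r1:6,r2:Add1,r3:7
  c5: issue ADD r1<-Add2  regs: r0:Mul2,r1:Add2,r2:Add1,r3:7
  c6: stall  regs: r0:Mul2,r1:Add2,r2:Add1,r3:7
  c7: CDB Mul1=49; issue MUL r0<-Mul1  regs: r0:Mul1,r1:Add2,r2:Add1,r3:7
  c8: stall  regs: r0:Mul1,r1:Add2,r2:Add1,r3:7
  c9: stall  regs: r0:Mul1,r1:Add2,r2:Add1,r3:7
  c10: stall  regs: r0:Mul1,r1:Add2,r2:Add1,r3:7
  c11: stall  regs: r0:Mul1,r1:Add2,r2:Add1,r3:7
  c12: CDB Mul2=2401; stall  regs: r0:Mul1,r1:Add2,r2:Add1,r3:7
  c13: stall  regs: r0:Mul1,r1:Add2,r2:Add1,r3:7
  c14: CDB Add1=2394; issue ADD r1<-Add1  regs: r0:Mul1,r1:Add1,r2:2394,r3:7
  c15: issue MUL r2<-Mul2  regs: r0:Mul1,r1:Add1,r2:Mul2,r3:7

STATUS = TAG Mul1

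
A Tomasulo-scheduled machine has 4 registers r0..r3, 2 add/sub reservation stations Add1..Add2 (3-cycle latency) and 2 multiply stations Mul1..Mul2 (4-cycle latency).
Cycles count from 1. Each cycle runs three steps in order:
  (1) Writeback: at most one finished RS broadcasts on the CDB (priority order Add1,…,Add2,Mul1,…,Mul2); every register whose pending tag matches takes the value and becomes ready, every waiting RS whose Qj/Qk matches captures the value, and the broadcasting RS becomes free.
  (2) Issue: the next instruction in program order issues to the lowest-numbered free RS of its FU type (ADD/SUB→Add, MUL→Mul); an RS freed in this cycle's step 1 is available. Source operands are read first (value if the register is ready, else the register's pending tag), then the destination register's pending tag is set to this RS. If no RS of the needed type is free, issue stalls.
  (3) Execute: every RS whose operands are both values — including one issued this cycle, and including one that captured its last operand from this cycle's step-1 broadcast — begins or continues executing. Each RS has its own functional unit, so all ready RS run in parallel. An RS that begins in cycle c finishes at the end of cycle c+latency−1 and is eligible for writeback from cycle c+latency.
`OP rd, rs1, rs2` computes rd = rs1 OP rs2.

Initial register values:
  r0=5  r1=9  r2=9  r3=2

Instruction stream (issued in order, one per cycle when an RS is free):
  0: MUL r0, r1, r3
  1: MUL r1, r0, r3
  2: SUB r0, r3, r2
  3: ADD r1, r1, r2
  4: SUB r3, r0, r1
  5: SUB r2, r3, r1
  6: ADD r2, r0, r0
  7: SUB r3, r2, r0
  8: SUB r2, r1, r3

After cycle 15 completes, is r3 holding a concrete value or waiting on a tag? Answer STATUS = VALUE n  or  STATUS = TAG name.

  c1: issue MUL r0<-Mul1  regs: r0:Mul1,r1:9,r2:9,r3:2
  c2: issue MUL r1<-Mul2  regs: r0:Mul1,r1:Mul2,r2:9,r3:2
  c3: issue SUB r0<-Add1  regs: r0:Add1,r1:Mul2,r2:9,r3:2
  c4: issue ADD r1<-Add2  regs: r0:Add1,r1:Add2,r2:9,r3:2
  c5: CDB Mul1=18; stall  regs: r0:Add1,r1:Add2,r2:9,r3:2
  c6: CDB Add1=-7; issue SUB r3<-Add1  regs: r0:-7,r1:Add2,r2:9,r3:Add1
  c7: stall  regs: r0:-7,r1:Add2,r2:9,r3:Add1
  c8: stall  regs: r0:-7,r1:Add2,r2:9,r3:Add1
  c9: CDB Mul2=36; stall  regs: r0:-7,r1:Add2,r2:9,r3:Add1
  c10: stall  regs: r0:-7,r1:Add2,r2:9,r3:Add1
  c11: stall  regs: r0:-7,r1:Add2,r2:9,r3:Add1
  c12: CDB Add2=45; issue SUB r2<-Add2  regs: r0:-7,r1:45,r2:Add2,r3:Add1
  c13: stall  regs: r0:-7,r1:45,r2:Add2,r3:Add1
  c14: stall  regs: r0:-7,r1:45,r2:Add2,r3:Add1
  c15: CDB Add1=-52; issue ADD r2<-Add1  regs: r0:-7,r1:45,r2:Add1,r3:-52

STATUS = VALUE -52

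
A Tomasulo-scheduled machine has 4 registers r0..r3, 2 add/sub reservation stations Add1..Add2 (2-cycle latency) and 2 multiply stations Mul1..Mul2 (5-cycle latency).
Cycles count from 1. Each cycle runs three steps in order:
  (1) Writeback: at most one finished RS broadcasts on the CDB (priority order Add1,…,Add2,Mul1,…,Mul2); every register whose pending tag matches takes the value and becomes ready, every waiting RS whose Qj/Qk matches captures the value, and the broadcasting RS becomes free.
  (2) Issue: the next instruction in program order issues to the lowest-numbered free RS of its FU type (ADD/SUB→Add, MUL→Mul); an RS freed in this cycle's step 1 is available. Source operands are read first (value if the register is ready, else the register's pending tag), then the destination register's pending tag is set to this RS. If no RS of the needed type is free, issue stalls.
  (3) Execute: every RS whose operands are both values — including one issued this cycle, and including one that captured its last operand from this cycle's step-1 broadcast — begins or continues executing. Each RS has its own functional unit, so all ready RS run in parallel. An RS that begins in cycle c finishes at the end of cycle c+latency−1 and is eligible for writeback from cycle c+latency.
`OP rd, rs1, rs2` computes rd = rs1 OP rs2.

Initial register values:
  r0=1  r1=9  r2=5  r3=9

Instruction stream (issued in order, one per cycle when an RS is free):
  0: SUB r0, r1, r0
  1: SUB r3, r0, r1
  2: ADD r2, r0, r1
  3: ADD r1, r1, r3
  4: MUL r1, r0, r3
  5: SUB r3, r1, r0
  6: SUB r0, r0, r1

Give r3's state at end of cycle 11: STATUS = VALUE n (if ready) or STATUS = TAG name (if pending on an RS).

STATUS = TAG Add2

  c1: issue SUB r0<-Add1  regs: r0:Add1,r1:9,r2:5,r3:9
  c2: issue SUB r3<-Add2  regs: r0:Add1,r1:9,r2:5,r3:Add2
  c3: CDB Add1=8; issue ADD r2<-Add1  regs: r0:8,r1:9,r2:Add1,r3:Add2
  c4: stall  regs: r0:8,r1:9,r2:Add1,r3:Add2
  c5: CDB Add1=17; issue ADD r1<-Add1  regs: r0:8,r1:Add1,r2:17,r3:Add2
  c6: CDB Add2=-1; issue MUL r1<-Mul1  regs: r0:8,r1:Mul1,r2:17,r3:-1
  c7: issue SUB r3<-Add2  regs: r0:8,r1:Mul1,r2:17,r3:Add2
  c8: CDB Add1=8; issue SUB r0<-Add1  regs: r0:Add1,r1:Mul1,r2:17,r3:Add2
  c9: -  regs: r0:Add1,r1:Mul1,r2:17,r3:Add2
  c10: -  regs: r0:Add1,r1:Mul1,r2:17,r3:Add2
  c11: CDB Mul1=-8  regs: r0:Add1,r1:-8,r2:17,r3:Add2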